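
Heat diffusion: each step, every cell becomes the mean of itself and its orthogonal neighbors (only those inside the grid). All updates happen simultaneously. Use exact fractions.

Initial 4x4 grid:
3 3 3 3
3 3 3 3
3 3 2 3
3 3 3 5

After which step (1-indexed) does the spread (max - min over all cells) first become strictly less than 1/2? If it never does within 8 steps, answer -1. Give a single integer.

Answer: 2

Derivation:
Step 1: max=11/3, min=14/5, spread=13/15
Step 2: max=61/18, min=73/25, spread=211/450
  -> spread < 1/2 first at step 2
Step 3: max=3509/1080, min=369/125, spread=8021/27000
Step 4: max=102917/32400, min=74/25, spread=7013/32400
Step 5: max=3046523/972000, min=71279/24000, spread=319447/1944000
Step 6: max=90551609/29160000, min=320899/108000, spread=3908879/29160000
Step 7: max=2699673869/874800000, min=1204421/405000, spread=98124509/874800000
Step 8: max=80607392717/26244000000, min=1446929657/486000000, spread=2473191239/26244000000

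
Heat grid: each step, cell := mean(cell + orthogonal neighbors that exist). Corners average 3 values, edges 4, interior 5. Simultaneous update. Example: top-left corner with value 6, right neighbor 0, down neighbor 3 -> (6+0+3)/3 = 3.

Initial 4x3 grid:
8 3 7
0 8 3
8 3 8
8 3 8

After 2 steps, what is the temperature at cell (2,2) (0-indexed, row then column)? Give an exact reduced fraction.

Step 1: cell (2,2) = 11/2
Step 2: cell (2,2) = 73/12
Full grid after step 2:
  97/18 179/40 52/9
  1069/240 142/25 74/15
  277/48 503/100 73/12
  199/36 145/24 52/9

Answer: 73/12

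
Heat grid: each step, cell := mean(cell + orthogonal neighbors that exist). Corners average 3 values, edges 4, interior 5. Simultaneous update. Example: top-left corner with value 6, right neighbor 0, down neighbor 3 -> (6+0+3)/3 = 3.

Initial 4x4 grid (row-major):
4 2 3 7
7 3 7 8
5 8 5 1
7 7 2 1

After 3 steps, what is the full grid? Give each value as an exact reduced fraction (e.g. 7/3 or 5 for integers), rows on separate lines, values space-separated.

After step 1:
  13/3 3 19/4 6
  19/4 27/5 26/5 23/4
  27/4 28/5 23/5 15/4
  19/3 6 15/4 4/3
After step 2:
  145/36 1049/240 379/80 11/2
  637/120 479/100 257/50 207/40
  703/120 567/100 229/50 463/120
  229/36 1301/240 941/240 53/18
After step 3:
  9869/2160 32267/7200 11849/2400 411/80
  8993/1800 6067/1200 9769/2000 2951/600
  10439/1800 31583/6000 27803/6000 7451/1800
  12701/2160 38471/7200 30359/7200 7721/2160

Answer: 9869/2160 32267/7200 11849/2400 411/80
8993/1800 6067/1200 9769/2000 2951/600
10439/1800 31583/6000 27803/6000 7451/1800
12701/2160 38471/7200 30359/7200 7721/2160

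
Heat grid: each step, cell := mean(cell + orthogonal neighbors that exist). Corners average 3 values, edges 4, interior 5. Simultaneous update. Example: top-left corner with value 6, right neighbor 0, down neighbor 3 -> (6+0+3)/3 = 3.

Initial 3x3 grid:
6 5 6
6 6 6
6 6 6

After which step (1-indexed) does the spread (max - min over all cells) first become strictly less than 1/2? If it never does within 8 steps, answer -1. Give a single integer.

Answer: 1

Derivation:
Step 1: max=6, min=17/3, spread=1/3
  -> spread < 1/2 first at step 1
Step 2: max=6, min=1373/240, spread=67/240
Step 3: max=1193/200, min=12523/2160, spread=1807/10800
Step 4: max=32039/5400, min=5026037/864000, spread=33401/288000
Step 5: max=3196609/540000, min=45426067/7776000, spread=3025513/38880000
Step 6: max=170044051/28800000, min=18197473133/3110400000, spread=53531/995328
Step 7: max=45864883949/7776000000, min=1093711074151/186624000000, spread=450953/11943936
Step 8: max=5497711389481/933120000000, min=65675736439397/11197440000000, spread=3799043/143327232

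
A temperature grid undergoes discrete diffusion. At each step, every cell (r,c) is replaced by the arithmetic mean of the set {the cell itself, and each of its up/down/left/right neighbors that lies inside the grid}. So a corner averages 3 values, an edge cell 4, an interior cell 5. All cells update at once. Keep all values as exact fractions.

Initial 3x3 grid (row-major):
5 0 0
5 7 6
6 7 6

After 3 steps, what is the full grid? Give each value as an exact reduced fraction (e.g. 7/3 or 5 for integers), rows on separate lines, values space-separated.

Answer: 1783/432 281/72 533/144
2899/576 143/30 2683/576
91/16 1649/288 2353/432

Derivation:
After step 1:
  10/3 3 2
  23/4 5 19/4
  6 13/2 19/3
After step 2:
  145/36 10/3 13/4
  241/48 5 217/48
  73/12 143/24 211/36
After step 3:
  1783/432 281/72 533/144
  2899/576 143/30 2683/576
  91/16 1649/288 2353/432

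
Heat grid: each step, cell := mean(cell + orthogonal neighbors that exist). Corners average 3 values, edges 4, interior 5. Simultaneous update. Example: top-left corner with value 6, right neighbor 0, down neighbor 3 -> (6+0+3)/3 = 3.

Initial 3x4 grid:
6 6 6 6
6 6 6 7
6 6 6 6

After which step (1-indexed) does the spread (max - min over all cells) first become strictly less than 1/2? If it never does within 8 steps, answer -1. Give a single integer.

Step 1: max=19/3, min=6, spread=1/3
  -> spread < 1/2 first at step 1
Step 2: max=1507/240, min=6, spread=67/240
Step 3: max=13397/2160, min=6, spread=437/2160
Step 4: max=5341531/864000, min=6009/1000, spread=29951/172800
Step 5: max=47871821/7776000, min=20329/3375, spread=206761/1555200
Step 6: max=19118595571/3110400000, min=32565671/5400000, spread=14430763/124416000
Step 7: max=1144851741689/186624000000, min=2609652727/432000000, spread=139854109/1492992000
Step 8: max=68607111890251/11197440000000, min=235131228977/38880000000, spread=7114543559/89579520000

Answer: 1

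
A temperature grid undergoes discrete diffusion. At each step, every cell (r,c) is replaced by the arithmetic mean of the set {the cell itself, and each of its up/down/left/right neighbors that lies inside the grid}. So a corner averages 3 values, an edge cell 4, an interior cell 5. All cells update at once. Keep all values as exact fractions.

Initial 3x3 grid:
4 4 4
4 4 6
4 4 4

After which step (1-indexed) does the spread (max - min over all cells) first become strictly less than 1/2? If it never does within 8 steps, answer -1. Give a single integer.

Step 1: max=14/3, min=4, spread=2/3
Step 2: max=547/120, min=4, spread=67/120
Step 3: max=4757/1080, min=407/100, spread=1807/5400
  -> spread < 1/2 first at step 3
Step 4: max=1885963/432000, min=11161/2700, spread=33401/144000
Step 5: max=16781933/3888000, min=1123391/270000, spread=3025513/19440000
Step 6: max=6685726867/1555200000, min=60355949/14400000, spread=53531/497664
Step 7: max=399280925849/93312000000, min=16343116051/3888000000, spread=450953/5971968
Step 8: max=23903783560603/5598720000000, min=1967248610519/466560000000, spread=3799043/71663616

Answer: 3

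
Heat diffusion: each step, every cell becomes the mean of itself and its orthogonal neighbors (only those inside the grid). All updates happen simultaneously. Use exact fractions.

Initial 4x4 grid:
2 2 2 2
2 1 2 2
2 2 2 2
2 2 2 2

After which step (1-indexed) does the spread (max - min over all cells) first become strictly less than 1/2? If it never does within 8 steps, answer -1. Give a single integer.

Step 1: max=2, min=7/4, spread=1/4
  -> spread < 1/2 first at step 1
Step 2: max=2, min=89/50, spread=11/50
Step 3: max=2, min=4433/2400, spread=367/2400
Step 4: max=1187/600, min=20029/10800, spread=1337/10800
Step 5: max=35531/18000, min=606331/324000, spread=33227/324000
Step 6: max=211951/108000, min=18225673/9720000, spread=849917/9720000
Step 7: max=3171467/1620000, min=549485653/291600000, spread=21378407/291600000
Step 8: max=948311657/486000000, min=16529537629/8748000000, spread=540072197/8748000000

Answer: 1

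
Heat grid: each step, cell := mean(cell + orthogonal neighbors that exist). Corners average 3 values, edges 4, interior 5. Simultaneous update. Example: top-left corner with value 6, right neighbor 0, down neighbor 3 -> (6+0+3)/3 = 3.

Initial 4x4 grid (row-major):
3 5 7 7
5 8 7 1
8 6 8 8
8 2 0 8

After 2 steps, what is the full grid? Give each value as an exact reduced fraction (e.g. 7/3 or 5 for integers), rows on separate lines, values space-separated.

Answer: 193/36 1367/240 469/80 23/4
1397/240 611/100 609/100 29/5
503/80 583/100 583/100 347/60
67/12 209/40 589/120 193/36

Derivation:
After step 1:
  13/3 23/4 13/2 5
  6 31/5 31/5 23/4
  27/4 32/5 29/5 25/4
  6 4 9/2 16/3
After step 2:
  193/36 1367/240 469/80 23/4
  1397/240 611/100 609/100 29/5
  503/80 583/100 583/100 347/60
  67/12 209/40 589/120 193/36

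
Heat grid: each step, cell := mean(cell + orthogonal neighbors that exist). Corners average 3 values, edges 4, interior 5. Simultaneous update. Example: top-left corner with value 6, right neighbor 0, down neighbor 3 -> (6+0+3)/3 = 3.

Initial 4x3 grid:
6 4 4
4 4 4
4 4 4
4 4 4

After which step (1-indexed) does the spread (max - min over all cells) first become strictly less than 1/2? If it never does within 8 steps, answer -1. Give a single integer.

Step 1: max=14/3, min=4, spread=2/3
Step 2: max=41/9, min=4, spread=5/9
Step 3: max=473/108, min=4, spread=41/108
  -> spread < 1/2 first at step 3
Step 4: max=56057/12960, min=4, spread=4217/12960
Step 5: max=3319549/777600, min=14479/3600, spread=38417/155520
Step 6: max=197824211/46656000, min=290597/72000, spread=1903471/9331200
Step 7: max=11798429089/2799360000, min=8755759/2160000, spread=18038617/111974400
Step 8: max=705114582851/167961600000, min=790526759/194400000, spread=883978523/6718464000

Answer: 3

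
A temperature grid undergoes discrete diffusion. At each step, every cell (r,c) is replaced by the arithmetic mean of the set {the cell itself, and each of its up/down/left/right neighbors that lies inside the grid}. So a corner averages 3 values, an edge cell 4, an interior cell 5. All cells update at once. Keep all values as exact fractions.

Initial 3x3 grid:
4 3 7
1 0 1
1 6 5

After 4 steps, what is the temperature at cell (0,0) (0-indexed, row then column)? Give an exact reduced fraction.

Answer: 86531/32400

Derivation:
Step 1: cell (0,0) = 8/3
Step 2: cell (0,0) = 23/9
Step 3: cell (0,0) = 352/135
Step 4: cell (0,0) = 86531/32400
Full grid after step 4:
  86531/32400 1256329/432000 406049/129600
  1129579/432000 343807/120000 2706283/864000
  170137/64800 309551/108000 133933/43200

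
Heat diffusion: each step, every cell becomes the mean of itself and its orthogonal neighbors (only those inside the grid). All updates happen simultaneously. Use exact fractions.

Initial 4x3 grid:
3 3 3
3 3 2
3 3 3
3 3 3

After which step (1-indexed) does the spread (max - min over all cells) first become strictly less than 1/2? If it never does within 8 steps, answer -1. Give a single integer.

Step 1: max=3, min=8/3, spread=1/3
  -> spread < 1/2 first at step 1
Step 2: max=3, min=329/120, spread=31/120
Step 3: max=3, min=3029/1080, spread=211/1080
Step 4: max=5353/1800, min=307103/108000, spread=14077/108000
Step 5: max=320317/108000, min=2775593/972000, spread=5363/48600
Step 6: max=177131/60000, min=83739191/29160000, spread=93859/1166400
Step 7: max=286263533/97200000, min=5038525519/1749600000, spread=4568723/69984000
Step 8: max=8566381111/2916000000, min=303147564371/104976000000, spread=8387449/167961600

Answer: 1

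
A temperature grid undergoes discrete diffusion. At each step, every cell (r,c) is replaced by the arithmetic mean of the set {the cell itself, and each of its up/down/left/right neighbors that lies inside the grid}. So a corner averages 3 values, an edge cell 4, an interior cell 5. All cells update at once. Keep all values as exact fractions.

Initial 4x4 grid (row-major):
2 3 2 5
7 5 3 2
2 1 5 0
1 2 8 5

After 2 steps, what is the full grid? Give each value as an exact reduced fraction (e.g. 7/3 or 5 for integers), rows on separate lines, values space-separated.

Answer: 11/3 281/80 253/80 35/12
291/80 86/25 327/100 119/40
137/48 319/100 89/25 397/120
89/36 19/6 59/15 37/9

Derivation:
After step 1:
  4 3 13/4 3
  4 19/5 17/5 5/2
  11/4 3 17/5 3
  5/3 3 5 13/3
After step 2:
  11/3 281/80 253/80 35/12
  291/80 86/25 327/100 119/40
  137/48 319/100 89/25 397/120
  89/36 19/6 59/15 37/9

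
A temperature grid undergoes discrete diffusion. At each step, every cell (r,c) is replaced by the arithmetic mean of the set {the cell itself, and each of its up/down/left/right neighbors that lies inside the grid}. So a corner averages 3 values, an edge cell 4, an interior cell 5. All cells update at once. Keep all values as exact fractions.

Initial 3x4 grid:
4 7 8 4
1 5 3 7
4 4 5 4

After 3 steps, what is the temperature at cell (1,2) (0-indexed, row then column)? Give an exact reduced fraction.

Step 1: cell (1,2) = 28/5
Step 2: cell (1,2) = 118/25
Step 3: cell (1,2) = 15359/3000
Full grid after step 3:
  13/3 2993/600 2351/450 1507/270
  9907/2400 4363/1000 15359/3000 36391/7200
  67/18 107/25 8129/1800 671/135

Answer: 15359/3000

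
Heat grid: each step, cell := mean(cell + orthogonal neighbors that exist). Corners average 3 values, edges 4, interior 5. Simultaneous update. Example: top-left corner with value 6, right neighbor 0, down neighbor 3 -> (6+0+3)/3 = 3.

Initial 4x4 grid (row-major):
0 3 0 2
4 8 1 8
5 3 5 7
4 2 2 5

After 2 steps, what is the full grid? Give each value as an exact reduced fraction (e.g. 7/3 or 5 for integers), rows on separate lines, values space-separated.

Answer: 28/9 623/240 719/240 28/9
863/240 99/25 89/25 1109/240
991/240 15/4 447/100 1141/240
125/36 871/240 871/240 173/36

Derivation:
After step 1:
  7/3 11/4 3/2 10/3
  17/4 19/5 22/5 9/2
  4 23/5 18/5 25/4
  11/3 11/4 7/2 14/3
After step 2:
  28/9 623/240 719/240 28/9
  863/240 99/25 89/25 1109/240
  991/240 15/4 447/100 1141/240
  125/36 871/240 871/240 173/36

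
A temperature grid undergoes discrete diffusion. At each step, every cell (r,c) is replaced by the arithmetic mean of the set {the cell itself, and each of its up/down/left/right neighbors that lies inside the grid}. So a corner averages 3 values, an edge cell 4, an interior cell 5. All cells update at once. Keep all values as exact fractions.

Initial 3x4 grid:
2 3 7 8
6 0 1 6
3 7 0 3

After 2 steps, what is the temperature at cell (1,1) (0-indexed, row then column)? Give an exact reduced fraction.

Step 1: cell (1,1) = 17/5
Step 2: cell (1,1) = 289/100
Full grid after step 2:
  113/36 889/240 351/80 65/12
  303/80 289/100 91/25 173/40
  127/36 839/240 221/80 41/12

Answer: 289/100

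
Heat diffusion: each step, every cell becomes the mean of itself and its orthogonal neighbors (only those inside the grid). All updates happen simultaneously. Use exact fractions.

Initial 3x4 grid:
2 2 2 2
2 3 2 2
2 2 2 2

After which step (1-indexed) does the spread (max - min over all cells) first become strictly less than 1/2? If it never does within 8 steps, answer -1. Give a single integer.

Answer: 1

Derivation:
Step 1: max=9/4, min=2, spread=1/4
  -> spread < 1/2 first at step 1
Step 2: max=223/100, min=2, spread=23/100
Step 3: max=10411/4800, min=813/400, spread=131/960
Step 4: max=92951/43200, min=14791/7200, spread=841/8640
Step 5: max=37102051/17280000, min=2973373/1440000, spread=56863/691200
Step 6: max=332574341/155520000, min=26909543/12960000, spread=386393/6220800
Step 7: max=132809723131/62208000000, min=10788358813/5184000000, spread=26795339/497664000
Step 8: max=7948775714129/3732480000000, min=649166149667/311040000000, spread=254051069/5971968000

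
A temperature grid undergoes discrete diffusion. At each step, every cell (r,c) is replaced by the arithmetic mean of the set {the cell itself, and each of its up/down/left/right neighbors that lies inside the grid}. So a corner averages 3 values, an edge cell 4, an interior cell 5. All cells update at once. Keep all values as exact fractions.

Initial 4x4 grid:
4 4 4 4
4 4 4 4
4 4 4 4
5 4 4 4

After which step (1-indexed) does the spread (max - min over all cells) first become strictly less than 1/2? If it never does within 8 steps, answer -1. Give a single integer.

Step 1: max=13/3, min=4, spread=1/3
  -> spread < 1/2 first at step 1
Step 2: max=77/18, min=4, spread=5/18
Step 3: max=905/216, min=4, spread=41/216
Step 4: max=26963/6480, min=4, spread=1043/6480
Step 5: max=803153/194400, min=4, spread=25553/194400
Step 6: max=23999459/5832000, min=72079/18000, spread=645863/5832000
Step 7: max=717481691/174960000, min=480971/120000, spread=16225973/174960000
Step 8: max=21472677983/5248800000, min=216701/54000, spread=409340783/5248800000

Answer: 1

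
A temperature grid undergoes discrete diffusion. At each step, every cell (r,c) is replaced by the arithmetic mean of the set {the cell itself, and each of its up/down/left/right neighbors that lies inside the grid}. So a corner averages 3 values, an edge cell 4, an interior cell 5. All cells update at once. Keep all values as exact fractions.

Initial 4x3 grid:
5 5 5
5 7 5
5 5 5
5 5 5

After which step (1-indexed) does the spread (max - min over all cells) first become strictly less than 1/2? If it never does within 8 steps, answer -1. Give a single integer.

Answer: 2

Derivation:
Step 1: max=11/2, min=5, spread=1/2
Step 2: max=273/50, min=5, spread=23/50
  -> spread < 1/2 first at step 2
Step 3: max=12811/2400, min=1013/200, spread=131/480
Step 4: max=114551/21600, min=18391/3600, spread=841/4320
Step 5: max=45742051/8640000, min=3693373/720000, spread=56863/345600
Step 6: max=410334341/77760000, min=33389543/6480000, spread=386393/3110400
Step 7: max=163913723131/31104000000, min=13380358813/2592000000, spread=26795339/248832000
Step 8: max=9815015714129/1866240000000, min=804686149667/155520000000, spread=254051069/2985984000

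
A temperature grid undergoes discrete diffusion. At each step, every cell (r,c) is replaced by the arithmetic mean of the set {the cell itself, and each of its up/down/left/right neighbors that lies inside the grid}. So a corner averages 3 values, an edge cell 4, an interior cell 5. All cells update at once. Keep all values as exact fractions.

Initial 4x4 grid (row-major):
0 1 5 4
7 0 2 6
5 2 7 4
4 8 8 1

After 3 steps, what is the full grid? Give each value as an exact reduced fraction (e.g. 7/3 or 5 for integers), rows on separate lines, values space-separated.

After step 1:
  8/3 3/2 3 5
  3 12/5 4 4
  9/2 22/5 23/5 9/2
  17/3 11/2 6 13/3
After step 2:
  43/18 287/120 27/8 4
  377/120 153/50 18/5 35/8
  527/120 107/25 47/10 523/120
  47/9 647/120 613/120 89/18
After step 3:
  713/270 5047/1800 401/120 47/12
  2921/900 2471/750 1911/500 49/12
  3833/900 6547/1500 3307/750 827/180
  2701/540 9001/1800 1813/360 1297/270

Answer: 713/270 5047/1800 401/120 47/12
2921/900 2471/750 1911/500 49/12
3833/900 6547/1500 3307/750 827/180
2701/540 9001/1800 1813/360 1297/270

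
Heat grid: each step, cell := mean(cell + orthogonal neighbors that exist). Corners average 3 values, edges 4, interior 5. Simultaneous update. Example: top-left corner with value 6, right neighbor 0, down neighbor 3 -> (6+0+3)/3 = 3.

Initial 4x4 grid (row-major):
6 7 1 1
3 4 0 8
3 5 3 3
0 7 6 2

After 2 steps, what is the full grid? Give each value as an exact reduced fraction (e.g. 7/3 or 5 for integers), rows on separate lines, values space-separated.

Answer: 83/18 953/240 797/240 103/36
953/240 199/50 313/100 203/60
869/240 377/100 39/10 211/60
127/36 251/60 241/60 73/18

Derivation:
After step 1:
  16/3 9/2 9/4 10/3
  4 19/5 16/5 3
  11/4 22/5 17/5 4
  10/3 9/2 9/2 11/3
After step 2:
  83/18 953/240 797/240 103/36
  953/240 199/50 313/100 203/60
  869/240 377/100 39/10 211/60
  127/36 251/60 241/60 73/18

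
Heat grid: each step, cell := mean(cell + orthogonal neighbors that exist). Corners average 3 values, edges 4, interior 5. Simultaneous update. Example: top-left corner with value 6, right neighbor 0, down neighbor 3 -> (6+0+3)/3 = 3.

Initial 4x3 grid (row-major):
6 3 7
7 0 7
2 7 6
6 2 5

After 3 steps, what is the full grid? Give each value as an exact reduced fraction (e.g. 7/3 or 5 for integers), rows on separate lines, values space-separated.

After step 1:
  16/3 4 17/3
  15/4 24/5 5
  11/2 17/5 25/4
  10/3 5 13/3
After step 2:
  157/36 99/20 44/9
  1163/240 419/100 1303/240
  959/240 499/100 1139/240
  83/18 241/60 187/36
After step 3:
  10193/2160 1839/400 10993/2160
  31307/7200 4881/1000 34657/7200
  33197/7200 13163/3000 36647/7200
  9089/2160 16931/3600 10049/2160

Answer: 10193/2160 1839/400 10993/2160
31307/7200 4881/1000 34657/7200
33197/7200 13163/3000 36647/7200
9089/2160 16931/3600 10049/2160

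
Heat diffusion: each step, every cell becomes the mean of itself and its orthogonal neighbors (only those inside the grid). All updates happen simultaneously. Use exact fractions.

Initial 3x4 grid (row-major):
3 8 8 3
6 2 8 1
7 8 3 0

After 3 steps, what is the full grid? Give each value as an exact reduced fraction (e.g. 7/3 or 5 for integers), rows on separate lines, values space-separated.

After step 1:
  17/3 21/4 27/4 4
  9/2 32/5 22/5 3
  7 5 19/4 4/3
After step 2:
  185/36 361/60 51/10 55/12
  707/120 511/100 253/50 191/60
  11/2 463/80 929/240 109/36
After step 3:
  6137/1080 19229/3600 519/100 193/45
  38953/7200 33439/6000 26789/6000 14269/3600
  4123/720 12161/2400 31943/7200 7259/2160

Answer: 6137/1080 19229/3600 519/100 193/45
38953/7200 33439/6000 26789/6000 14269/3600
4123/720 12161/2400 31943/7200 7259/2160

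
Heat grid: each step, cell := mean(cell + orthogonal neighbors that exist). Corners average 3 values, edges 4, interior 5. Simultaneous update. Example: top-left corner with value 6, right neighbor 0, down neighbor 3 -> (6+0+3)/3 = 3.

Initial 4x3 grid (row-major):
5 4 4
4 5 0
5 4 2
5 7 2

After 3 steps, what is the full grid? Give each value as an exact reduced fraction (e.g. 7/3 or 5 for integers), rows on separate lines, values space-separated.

After step 1:
  13/3 9/2 8/3
  19/4 17/5 11/4
  9/2 23/5 2
  17/3 9/2 11/3
After step 2:
  163/36 149/40 119/36
  1019/240 4 649/240
  1171/240 19/5 781/240
  44/9 553/120 61/18
After step 3:
  8999/2160 1867/480 7009/2160
  1271/288 739/200 955/288
  6413/1440 493/120 4733/1440
  10351/2160 6007/1440 8101/2160

Answer: 8999/2160 1867/480 7009/2160
1271/288 739/200 955/288
6413/1440 493/120 4733/1440
10351/2160 6007/1440 8101/2160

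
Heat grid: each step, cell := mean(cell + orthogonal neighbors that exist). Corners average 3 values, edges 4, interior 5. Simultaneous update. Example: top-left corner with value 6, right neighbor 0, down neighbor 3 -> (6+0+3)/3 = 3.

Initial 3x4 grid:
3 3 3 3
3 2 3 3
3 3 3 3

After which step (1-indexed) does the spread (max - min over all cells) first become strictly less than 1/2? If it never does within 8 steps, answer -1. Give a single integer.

Answer: 1

Derivation:
Step 1: max=3, min=11/4, spread=1/4
  -> spread < 1/2 first at step 1
Step 2: max=3, min=277/100, spread=23/100
Step 3: max=1187/400, min=13589/4800, spread=131/960
Step 4: max=21209/7200, min=123049/43200, spread=841/8640
Step 5: max=4226627/1440000, min=49297949/17280000, spread=56863/691200
Step 6: max=37890457/12960000, min=445025659/155520000, spread=386393/6220800
Step 7: max=15131641187/5184000000, min=178230276869/62208000000, spread=26795339/497664000
Step 8: max=906033850333/311040000000, min=10713624285871/3732480000000, spread=254051069/5971968000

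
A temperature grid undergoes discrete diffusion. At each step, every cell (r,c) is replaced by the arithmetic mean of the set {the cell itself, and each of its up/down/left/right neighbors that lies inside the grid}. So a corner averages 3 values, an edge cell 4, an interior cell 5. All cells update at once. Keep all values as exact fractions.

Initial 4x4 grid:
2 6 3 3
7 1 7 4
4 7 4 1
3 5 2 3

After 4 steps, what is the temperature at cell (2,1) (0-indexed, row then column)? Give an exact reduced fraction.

Step 1: cell (2,1) = 21/5
Step 2: cell (2,1) = 47/10
Step 3: cell (2,1) = 4137/1000
Step 4: cell (2,1) = 42609/10000
Full grid after step 4:
  45691/10800 308539/72000 852929/216000 125803/32400
  319199/72000 124781/30000 364333/90000 792449/216000
  34359/8000 42609/10000 22513/6000 255451/72000
  623/144 32119/8000 266111/72000 36067/10800

Answer: 42609/10000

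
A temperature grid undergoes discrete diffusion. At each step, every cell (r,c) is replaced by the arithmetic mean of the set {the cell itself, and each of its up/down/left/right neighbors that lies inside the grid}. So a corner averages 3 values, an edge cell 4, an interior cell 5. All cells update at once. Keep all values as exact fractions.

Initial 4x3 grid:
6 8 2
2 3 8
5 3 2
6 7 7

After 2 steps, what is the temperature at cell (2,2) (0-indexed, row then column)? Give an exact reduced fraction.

Step 1: cell (2,2) = 5
Step 2: cell (2,2) = 217/48
Full grid after step 2:
  169/36 1253/240 29/6
  68/15 213/50 391/80
  9/2 471/100 217/48
  21/4 253/48 193/36

Answer: 217/48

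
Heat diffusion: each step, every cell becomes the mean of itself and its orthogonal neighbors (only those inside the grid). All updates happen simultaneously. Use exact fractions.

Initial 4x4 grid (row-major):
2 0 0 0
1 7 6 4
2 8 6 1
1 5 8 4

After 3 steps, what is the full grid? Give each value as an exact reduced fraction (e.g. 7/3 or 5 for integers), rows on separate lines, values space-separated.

Answer: 1733/720 6457/2400 18683/7200 5321/2160
1247/400 7111/2000 22091/6000 2911/900
13499/3600 26851/6000 27929/6000 191/45
8761/2160 33853/7200 7177/1440 10163/2160

Derivation:
After step 1:
  1 9/4 3/2 4/3
  3 22/5 23/5 11/4
  3 28/5 29/5 15/4
  8/3 11/2 23/4 13/3
After step 2:
  25/12 183/80 581/240 67/36
  57/20 397/100 381/100 373/120
  107/30 243/50 51/10 499/120
  67/18 1171/240 1283/240 83/18
After step 3:
  1733/720 6457/2400 18683/7200 5321/2160
  1247/400 7111/2000 22091/6000 2911/900
  13499/3600 26851/6000 27929/6000 191/45
  8761/2160 33853/7200 7177/1440 10163/2160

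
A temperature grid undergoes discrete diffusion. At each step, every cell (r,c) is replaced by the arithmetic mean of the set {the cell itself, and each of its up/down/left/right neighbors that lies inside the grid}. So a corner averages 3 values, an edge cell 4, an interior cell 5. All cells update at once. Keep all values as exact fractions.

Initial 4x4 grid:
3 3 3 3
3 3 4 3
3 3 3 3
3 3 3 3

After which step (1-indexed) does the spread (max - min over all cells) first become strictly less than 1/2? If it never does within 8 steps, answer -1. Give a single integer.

Answer: 1

Derivation:
Step 1: max=13/4, min=3, spread=1/4
  -> spread < 1/2 first at step 1
Step 2: max=161/50, min=3, spread=11/50
Step 3: max=7567/2400, min=3, spread=367/2400
Step 4: max=33971/10800, min=1813/600, spread=1337/10800
Step 5: max=1013669/324000, min=54469/18000, spread=33227/324000
Step 6: max=30374327/9720000, min=328049/108000, spread=849917/9720000
Step 7: max=908514347/291600000, min=4928533/1620000, spread=21378407/291600000
Step 8: max=27210462371/8748000000, min=1481688343/486000000, spread=540072197/8748000000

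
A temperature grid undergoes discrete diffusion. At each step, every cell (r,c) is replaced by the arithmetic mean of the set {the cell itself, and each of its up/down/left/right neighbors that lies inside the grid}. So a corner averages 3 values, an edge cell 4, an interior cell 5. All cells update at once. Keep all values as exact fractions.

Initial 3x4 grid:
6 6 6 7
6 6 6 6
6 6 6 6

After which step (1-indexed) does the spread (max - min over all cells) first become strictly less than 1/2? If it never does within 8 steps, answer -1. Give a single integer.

Answer: 1

Derivation:
Step 1: max=19/3, min=6, spread=1/3
  -> spread < 1/2 first at step 1
Step 2: max=113/18, min=6, spread=5/18
Step 3: max=1337/216, min=6, spread=41/216
Step 4: max=159737/25920, min=6, spread=4217/25920
Step 5: max=9540349/1555200, min=43279/7200, spread=38417/311040
Step 6: max=571072211/93312000, min=866597/144000, spread=1903471/18662400
Step 7: max=34193309089/5598720000, min=26035759/4320000, spread=18038617/223948800
Step 8: max=2048807382851/335923200000, min=2345726759/388800000, spread=883978523/13436928000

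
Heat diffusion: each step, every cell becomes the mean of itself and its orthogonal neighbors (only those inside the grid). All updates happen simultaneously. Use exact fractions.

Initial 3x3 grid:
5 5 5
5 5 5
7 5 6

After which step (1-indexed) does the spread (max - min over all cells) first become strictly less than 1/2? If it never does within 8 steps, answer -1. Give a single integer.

Step 1: max=23/4, min=5, spread=3/4
Step 2: max=203/36, min=5, spread=23/36
Step 3: max=2357/432, min=731/144, spread=41/108
  -> spread < 1/2 first at step 3
Step 4: max=140491/25920, min=12361/2400, spread=34961/129600
Step 5: max=8341397/1555200, min=2683099/518400, spread=2921/15552
Step 6: max=498390859/93312000, min=162028453/31104000, spread=24611/186624
Step 7: max=29775071573/5598720000, min=361194433/69120000, spread=207329/2239488
Step 8: max=1782311880331/335923200000, min=586826314277/111974400000, spread=1746635/26873856

Answer: 3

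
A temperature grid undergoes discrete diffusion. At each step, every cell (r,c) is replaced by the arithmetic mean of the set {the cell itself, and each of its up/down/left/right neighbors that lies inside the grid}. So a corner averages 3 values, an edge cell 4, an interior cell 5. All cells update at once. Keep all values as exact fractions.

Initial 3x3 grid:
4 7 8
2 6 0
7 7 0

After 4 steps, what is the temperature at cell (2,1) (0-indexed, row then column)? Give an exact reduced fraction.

Step 1: cell (2,1) = 5
Step 2: cell (2,1) = 64/15
Step 3: cell (2,1) = 15917/3600
Step 4: cell (2,1) = 472337/108000
Full grid after step 4:
  39943/8100 4098071/864000 66257/14400
  4108321/864000 276817/60000 1863973/432000
  604513/129600 472337/108000 272069/64800

Answer: 472337/108000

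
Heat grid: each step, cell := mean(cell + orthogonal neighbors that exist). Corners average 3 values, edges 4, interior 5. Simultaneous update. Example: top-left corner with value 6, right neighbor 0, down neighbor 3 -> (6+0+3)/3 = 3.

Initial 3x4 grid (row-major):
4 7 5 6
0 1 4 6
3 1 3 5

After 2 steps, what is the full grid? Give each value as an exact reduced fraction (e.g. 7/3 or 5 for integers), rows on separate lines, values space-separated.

After step 1:
  11/3 17/4 11/2 17/3
  2 13/5 19/5 21/4
  4/3 2 13/4 14/3
After step 2:
  119/36 961/240 1153/240 197/36
  12/5 293/100 102/25 1163/240
  16/9 551/240 823/240 79/18

Answer: 119/36 961/240 1153/240 197/36
12/5 293/100 102/25 1163/240
16/9 551/240 823/240 79/18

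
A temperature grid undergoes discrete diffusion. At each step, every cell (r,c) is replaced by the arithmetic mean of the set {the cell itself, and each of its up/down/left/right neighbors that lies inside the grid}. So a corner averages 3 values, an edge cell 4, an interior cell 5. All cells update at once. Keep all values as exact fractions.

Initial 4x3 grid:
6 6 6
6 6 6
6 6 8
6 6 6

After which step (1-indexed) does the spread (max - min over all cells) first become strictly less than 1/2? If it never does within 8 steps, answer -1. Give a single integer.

Answer: 3

Derivation:
Step 1: max=20/3, min=6, spread=2/3
Step 2: max=391/60, min=6, spread=31/60
Step 3: max=3451/540, min=6, spread=211/540
  -> spread < 1/2 first at step 3
Step 4: max=340897/54000, min=5447/900, spread=14077/54000
Step 5: max=3056407/486000, min=327683/54000, spread=5363/24300
Step 6: max=91220809/14580000, min=182869/30000, spread=93859/583200
Step 7: max=5459074481/874800000, min=296936467/48600000, spread=4568723/34992000
Step 8: max=326708435629/52488000000, min=8929618889/1458000000, spread=8387449/83980800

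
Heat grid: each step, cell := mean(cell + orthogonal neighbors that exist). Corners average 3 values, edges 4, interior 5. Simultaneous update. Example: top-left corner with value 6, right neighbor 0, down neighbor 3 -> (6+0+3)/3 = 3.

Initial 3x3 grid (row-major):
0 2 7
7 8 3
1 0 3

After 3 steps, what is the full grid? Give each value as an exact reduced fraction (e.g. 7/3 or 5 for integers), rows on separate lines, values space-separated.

Answer: 527/144 1293/320 97/24
163/45 2167/600 3799/960
86/27 1229/360 487/144

Derivation:
After step 1:
  3 17/4 4
  4 4 21/4
  8/3 3 2
After step 2:
  15/4 61/16 9/2
  41/12 41/10 61/16
  29/9 35/12 41/12
After step 3:
  527/144 1293/320 97/24
  163/45 2167/600 3799/960
  86/27 1229/360 487/144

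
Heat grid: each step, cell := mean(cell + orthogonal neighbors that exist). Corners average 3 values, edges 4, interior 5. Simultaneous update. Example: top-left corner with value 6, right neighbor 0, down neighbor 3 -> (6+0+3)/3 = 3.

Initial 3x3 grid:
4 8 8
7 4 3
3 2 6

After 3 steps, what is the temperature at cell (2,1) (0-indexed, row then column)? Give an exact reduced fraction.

Step 1: cell (2,1) = 15/4
Step 2: cell (2,1) = 973/240
Step 3: cell (2,1) = 61991/14400
Full grid after step 3:
  5899/1080 19979/3600 12053/2160
  35033/7200 14821/3000 23947/4800
  3131/720 61991/14400 598/135

Answer: 61991/14400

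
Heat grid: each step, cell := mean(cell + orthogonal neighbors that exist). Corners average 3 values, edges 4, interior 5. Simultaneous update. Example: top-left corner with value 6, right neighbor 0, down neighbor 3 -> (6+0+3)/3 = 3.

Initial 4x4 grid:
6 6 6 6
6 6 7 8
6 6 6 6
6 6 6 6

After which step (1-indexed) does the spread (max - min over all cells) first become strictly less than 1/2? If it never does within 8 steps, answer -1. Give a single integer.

Answer: 4

Derivation:
Step 1: max=27/4, min=6, spread=3/4
Step 2: max=1591/240, min=6, spread=151/240
Step 3: max=7043/1080, min=6, spread=563/1080
Step 4: max=41839/6480, min=3613/600, spread=14093/32400
  -> spread < 1/2 first at step 4
Step 5: max=6234293/972000, min=21757/3600, spread=359903/972000
Step 6: max=37177543/5832000, min=1091521/180000, spread=9061313/29160000
Step 7: max=5550650423/874800000, min=394207/64800, spread=228855923/874800000
Step 8: max=33173204179/5248800000, min=2964752753/486000000, spread=5769372233/26244000000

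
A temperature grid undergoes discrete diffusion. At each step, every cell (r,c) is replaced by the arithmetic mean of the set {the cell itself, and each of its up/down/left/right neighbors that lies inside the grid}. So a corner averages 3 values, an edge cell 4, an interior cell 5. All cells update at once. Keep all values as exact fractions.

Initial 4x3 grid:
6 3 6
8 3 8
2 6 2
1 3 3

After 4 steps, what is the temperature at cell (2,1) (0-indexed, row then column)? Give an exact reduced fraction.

Step 1: cell (2,1) = 16/5
Step 2: cell (2,1) = 421/100
Step 3: cell (2,1) = 22729/6000
Step 4: cell (2,1) = 1460981/360000
Full grid after step 4:
  316123/64800 2176147/432000 319273/64800
  500723/108000 821153/180000 255049/54000
  15489/4000 1460981/360000 216289/54000
  50839/14400 2975059/864000 476051/129600

Answer: 1460981/360000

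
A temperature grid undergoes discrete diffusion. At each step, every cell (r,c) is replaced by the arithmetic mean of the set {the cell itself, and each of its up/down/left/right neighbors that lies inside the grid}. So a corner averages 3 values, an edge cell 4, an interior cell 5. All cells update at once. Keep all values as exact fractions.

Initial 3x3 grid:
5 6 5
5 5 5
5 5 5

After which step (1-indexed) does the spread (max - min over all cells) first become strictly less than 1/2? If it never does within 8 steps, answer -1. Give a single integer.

Answer: 1

Derivation:
Step 1: max=16/3, min=5, spread=1/3
  -> spread < 1/2 first at step 1
Step 2: max=1267/240, min=5, spread=67/240
Step 3: max=11237/2160, min=1007/200, spread=1807/10800
Step 4: max=4477963/864000, min=27361/5400, spread=33401/288000
Step 5: max=40109933/7776000, min=2743391/540000, spread=3025513/38880000
Step 6: max=16016926867/3110400000, min=146755949/28800000, spread=53531/995328
Step 7: max=959152925849/186624000000, min=39671116051/7776000000, spread=450953/11943936
Step 8: max=57496103560603/11197440000000, min=4766608610519/933120000000, spread=3799043/143327232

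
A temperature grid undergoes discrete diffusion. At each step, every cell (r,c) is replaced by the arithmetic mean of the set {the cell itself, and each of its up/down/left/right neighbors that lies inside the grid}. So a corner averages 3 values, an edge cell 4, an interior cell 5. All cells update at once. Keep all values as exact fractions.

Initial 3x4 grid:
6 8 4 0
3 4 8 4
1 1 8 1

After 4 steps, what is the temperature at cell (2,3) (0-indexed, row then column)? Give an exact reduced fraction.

Step 1: cell (2,3) = 13/3
Step 2: cell (2,3) = 145/36
Step 3: cell (2,3) = 8981/2160
Step 4: cell (2,3) = 536203/129600
Full grid after step 4:
  293689/64800 249427/54000 60643/13500 549203/129600
  1794181/432000 780269/180000 173357/40000 1208869/288000
  246889/64800 107651/27000 56393/13500 536203/129600

Answer: 536203/129600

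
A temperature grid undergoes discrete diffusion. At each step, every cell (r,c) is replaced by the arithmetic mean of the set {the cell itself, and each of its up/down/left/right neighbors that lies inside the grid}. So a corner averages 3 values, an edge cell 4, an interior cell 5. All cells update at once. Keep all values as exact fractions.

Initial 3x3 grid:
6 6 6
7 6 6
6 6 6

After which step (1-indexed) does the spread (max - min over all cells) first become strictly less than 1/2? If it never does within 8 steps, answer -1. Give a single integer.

Answer: 1

Derivation:
Step 1: max=19/3, min=6, spread=1/3
  -> spread < 1/2 first at step 1
Step 2: max=1507/240, min=6, spread=67/240
Step 3: max=13397/2160, min=1207/200, spread=1807/10800
Step 4: max=5341963/864000, min=32761/5400, spread=33401/288000
Step 5: max=47885933/7776000, min=3283391/540000, spread=3025513/38880000
Step 6: max=19127326867/3110400000, min=175555949/28800000, spread=53531/995328
Step 7: max=1145776925849/186624000000, min=47447116051/7776000000, spread=450953/11943936
Step 8: max=68693543560603/11197440000000, min=5699728610519/933120000000, spread=3799043/143327232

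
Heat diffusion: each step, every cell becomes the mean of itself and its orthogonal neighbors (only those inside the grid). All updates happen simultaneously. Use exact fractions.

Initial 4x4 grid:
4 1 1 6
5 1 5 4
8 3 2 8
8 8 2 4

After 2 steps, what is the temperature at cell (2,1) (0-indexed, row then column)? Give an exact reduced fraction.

Answer: 453/100

Derivation:
Step 1: cell (2,1) = 22/5
Step 2: cell (2,1) = 453/100
Full grid after step 2:
  115/36 17/6 169/60 38/9
  101/24 13/4 93/25 991/240
  229/40 453/100 39/10 227/48
  77/12 433/80 215/48 79/18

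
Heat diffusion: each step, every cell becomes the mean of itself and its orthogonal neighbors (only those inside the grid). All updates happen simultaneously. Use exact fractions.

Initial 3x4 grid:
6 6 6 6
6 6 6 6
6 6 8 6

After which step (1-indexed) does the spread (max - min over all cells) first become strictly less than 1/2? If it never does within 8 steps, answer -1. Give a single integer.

Answer: 3

Derivation:
Step 1: max=20/3, min=6, spread=2/3
Step 2: max=391/60, min=6, spread=31/60
Step 3: max=3451/540, min=6, spread=211/540
  -> spread < 1/2 first at step 3
Step 4: max=340897/54000, min=5447/900, spread=14077/54000
Step 5: max=3056407/486000, min=327683/54000, spread=5363/24300
Step 6: max=91220809/14580000, min=182869/30000, spread=93859/583200
Step 7: max=5459074481/874800000, min=296936467/48600000, spread=4568723/34992000
Step 8: max=326708435629/52488000000, min=8929618889/1458000000, spread=8387449/83980800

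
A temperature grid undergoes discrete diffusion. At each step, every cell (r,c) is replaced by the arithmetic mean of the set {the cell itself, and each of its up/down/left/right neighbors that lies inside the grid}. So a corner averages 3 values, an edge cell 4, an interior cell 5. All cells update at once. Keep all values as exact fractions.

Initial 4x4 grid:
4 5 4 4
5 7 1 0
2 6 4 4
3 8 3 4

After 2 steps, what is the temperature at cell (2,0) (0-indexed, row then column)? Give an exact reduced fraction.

Answer: 547/120

Derivation:
Step 1: cell (2,0) = 4
Step 2: cell (2,0) = 547/120
Full grid after step 2:
  85/18 539/120 431/120 101/36
  539/120 229/50 347/100 667/240
  547/120 114/25 399/100 751/240
  40/9 1169/240 1021/240 137/36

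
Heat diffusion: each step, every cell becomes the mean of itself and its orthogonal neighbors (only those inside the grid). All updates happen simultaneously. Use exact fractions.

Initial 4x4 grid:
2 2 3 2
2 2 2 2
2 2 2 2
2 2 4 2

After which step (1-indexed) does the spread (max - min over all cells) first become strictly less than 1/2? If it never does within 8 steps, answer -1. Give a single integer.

Answer: 3

Derivation:
Step 1: max=8/3, min=2, spread=2/3
Step 2: max=151/60, min=2, spread=31/60
Step 3: max=1291/540, min=613/300, spread=469/1350
  -> spread < 1/2 first at step 3
Step 4: max=37729/16200, min=18703/9000, spread=10159/40500
Step 5: max=1122019/486000, min=679237/324000, spread=206327/972000
Step 6: max=16643009/7290000, min=20480173/9720000, spread=5131517/29160000
Step 7: max=991750771/437400000, min=123569969/58320000, spread=129952007/874800000
Step 8: max=230952743/102515625, min=18617738137/8748000000, spread=3270687797/26244000000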